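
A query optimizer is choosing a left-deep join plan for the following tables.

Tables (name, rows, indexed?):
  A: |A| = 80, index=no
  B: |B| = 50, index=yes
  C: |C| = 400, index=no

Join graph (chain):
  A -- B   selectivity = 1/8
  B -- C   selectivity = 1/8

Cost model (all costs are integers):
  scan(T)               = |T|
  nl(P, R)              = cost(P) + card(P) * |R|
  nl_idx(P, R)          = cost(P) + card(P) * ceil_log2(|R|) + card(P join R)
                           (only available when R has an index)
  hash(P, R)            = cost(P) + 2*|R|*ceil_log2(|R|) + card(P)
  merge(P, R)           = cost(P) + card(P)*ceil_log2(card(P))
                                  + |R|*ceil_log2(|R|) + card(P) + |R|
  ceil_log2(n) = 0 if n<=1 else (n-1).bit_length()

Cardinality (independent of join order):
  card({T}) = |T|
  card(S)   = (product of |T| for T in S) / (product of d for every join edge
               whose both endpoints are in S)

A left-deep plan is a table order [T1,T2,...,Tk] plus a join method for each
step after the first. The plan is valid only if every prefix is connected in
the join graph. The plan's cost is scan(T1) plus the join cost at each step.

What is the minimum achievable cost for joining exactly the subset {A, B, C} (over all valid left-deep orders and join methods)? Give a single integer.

5020

Selinger DP over subsets of {A,B,C}:
  {A}: scan cost=80, card=80
  {B}: scan cost=50, card=50
  {C}: scan cost=400, card=400
  {AB}: card=500; try (B,hash)→760, (A,merge)→1040, (B,nl_idx)→1060, (B,merge)→1070, (A,hash)→1220, (A,nl)→4050 …(+1); best=760 via (B,hash)
  {BC}: card=2500; try (B,hash)→1400, (C,merge)→4400, (B,merge)→4750, (B,nl_idx)→5300, (C,hash)→7300, (C,nl)→20050 …(+1); best=1400 via (B,hash)
  {ABC}: card=25000; try (A,hash)→5020, (C,hash)→8460, (C,merge)→9760, (A,merge)→34540, (C,nl)→200760, (A,nl)→201400; best=5020 via (A,hash)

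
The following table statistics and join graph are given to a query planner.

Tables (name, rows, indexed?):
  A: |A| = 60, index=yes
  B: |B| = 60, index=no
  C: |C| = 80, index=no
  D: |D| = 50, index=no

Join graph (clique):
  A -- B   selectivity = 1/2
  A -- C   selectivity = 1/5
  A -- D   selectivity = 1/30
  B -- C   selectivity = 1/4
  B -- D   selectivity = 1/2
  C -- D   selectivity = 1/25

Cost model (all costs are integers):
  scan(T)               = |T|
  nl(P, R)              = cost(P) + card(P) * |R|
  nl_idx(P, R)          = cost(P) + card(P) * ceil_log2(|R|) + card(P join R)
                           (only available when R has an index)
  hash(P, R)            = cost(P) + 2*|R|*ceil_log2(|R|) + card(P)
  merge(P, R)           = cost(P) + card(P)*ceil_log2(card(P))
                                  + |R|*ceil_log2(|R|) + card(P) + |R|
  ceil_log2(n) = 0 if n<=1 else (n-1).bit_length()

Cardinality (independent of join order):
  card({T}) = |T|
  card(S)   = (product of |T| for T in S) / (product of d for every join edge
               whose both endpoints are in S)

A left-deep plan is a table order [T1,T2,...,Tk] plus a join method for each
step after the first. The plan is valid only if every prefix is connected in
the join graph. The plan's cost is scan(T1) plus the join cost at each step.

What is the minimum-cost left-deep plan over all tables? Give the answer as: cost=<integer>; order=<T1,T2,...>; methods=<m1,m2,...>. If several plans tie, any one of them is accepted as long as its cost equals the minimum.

Selinger DP (subsets sized 1..n):
  {A}: scan cost=60, card=60
  {B}: scan cost=60, card=60
  {C}: scan cost=80, card=80
  {D}: scan cost=50, card=50
  {AB}: card=1800; try (B,hash)→840, (A,hash)→840, (B,merge)→900, (A,merge)→900, (A,nl_idx)→2220, (B,nl)→3660 …(+1); best=840 via (B,hash)
  {AC}: card=960; try (A,hash)→880, (C,merge)→1120, (A,merge)→1140, (C,hash)→1240, (A,nl_idx)→1520, (C,nl)→4860 …(+1); best=880 via (A,hash)
  {AD}: card=100; try (A,nl_idx)→450, (D,hash)→720, (A,hash)→820, (A,merge)→820, (D,merge)→830, (A,nl)→3050 …(+1); best=450 via (A,nl_idx)
  {BC}: card=1200; try (B,hash)→880, (C,merge)→1120, (B,merge)→1140, (C,hash)→1240, (C,nl)→4860, (B,nl)→4880; best=880 via (B,hash)
  {BD}: card=1500; try (D,hash)→720, (B,hash)→820, (B,merge)→820, (D,merge)→830, (B,nl)→3050, (D,nl)→3060; best=720 via (D,hash)
  {CD}: card=160; try (D,hash)→760, (C,merge)→1040, (D,merge)→1070, (C,hash)→1220, (C,nl)→4050, (D,nl)→4080; best=760 via (D,hash)
  {ABC}: card=7200; try (B,hash)→2560, (A,hash)→2800, (C,hash)→3760, (B,merge)→11860, (A,nl_idx)→15280, (A,merge)→15700 …(+4); best=2560 via (B,hash)
  {ABD}: card=1500; try (B,hash)→1270, (B,merge)→1670, (A,hash)→2940, (D,hash)→3240, (B,nl)→6450, (A,nl_idx)→11220 …(+4); best=1270 via (B,hash)
  {ACD}: card=64; try (A,hash)→1640, (C,hash)→1670, (A,nl_idx)→1784, (C,merge)→1890, (D,hash)→2440, (A,merge)→2620 …(+4); best=1640 via (A,hash)
  {BCD}: card=1200; try (B,hash)→1640, (B,merge)→2620, (D,hash)→2680, (C,hash)→3340, (B,nl)→10360, (D,merge)→15630 …(+3); best=1640 via (B,hash)
  {ABCD}: card=240; try (B,hash)→2424, (B,merge)→2508, (A,hash)→3560, (C,hash)→3890, (B,nl)→5480, (A,nl_idx)→9080 …(+7); best=2424 via (B,hash)

cost=2424; order=C,D,A,B; methods=hash,hash,hash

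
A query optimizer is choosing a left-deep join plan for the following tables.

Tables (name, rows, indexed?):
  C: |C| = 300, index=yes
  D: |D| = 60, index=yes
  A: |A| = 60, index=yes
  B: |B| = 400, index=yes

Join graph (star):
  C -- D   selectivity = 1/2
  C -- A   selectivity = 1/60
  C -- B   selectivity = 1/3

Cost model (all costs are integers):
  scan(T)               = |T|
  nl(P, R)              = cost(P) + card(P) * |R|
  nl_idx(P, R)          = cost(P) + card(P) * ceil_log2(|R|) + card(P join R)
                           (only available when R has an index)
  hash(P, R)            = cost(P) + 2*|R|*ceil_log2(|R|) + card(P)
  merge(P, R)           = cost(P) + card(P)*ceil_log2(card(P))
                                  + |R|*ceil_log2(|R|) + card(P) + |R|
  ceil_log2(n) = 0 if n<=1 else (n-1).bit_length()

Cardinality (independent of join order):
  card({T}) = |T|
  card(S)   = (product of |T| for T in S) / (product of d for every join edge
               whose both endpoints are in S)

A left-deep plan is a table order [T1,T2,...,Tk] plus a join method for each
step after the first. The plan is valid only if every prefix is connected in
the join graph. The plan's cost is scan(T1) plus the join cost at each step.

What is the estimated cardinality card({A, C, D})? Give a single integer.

Tables in S: A(60), C(300), D(60)
Edges inside S: C-D(d=2), C-A(d=60)
numerator = 60 * 300 * 60 = 1080000
denominator = 2 * 60 = 120
card(S) = 1080000 / 120 = 9000

9000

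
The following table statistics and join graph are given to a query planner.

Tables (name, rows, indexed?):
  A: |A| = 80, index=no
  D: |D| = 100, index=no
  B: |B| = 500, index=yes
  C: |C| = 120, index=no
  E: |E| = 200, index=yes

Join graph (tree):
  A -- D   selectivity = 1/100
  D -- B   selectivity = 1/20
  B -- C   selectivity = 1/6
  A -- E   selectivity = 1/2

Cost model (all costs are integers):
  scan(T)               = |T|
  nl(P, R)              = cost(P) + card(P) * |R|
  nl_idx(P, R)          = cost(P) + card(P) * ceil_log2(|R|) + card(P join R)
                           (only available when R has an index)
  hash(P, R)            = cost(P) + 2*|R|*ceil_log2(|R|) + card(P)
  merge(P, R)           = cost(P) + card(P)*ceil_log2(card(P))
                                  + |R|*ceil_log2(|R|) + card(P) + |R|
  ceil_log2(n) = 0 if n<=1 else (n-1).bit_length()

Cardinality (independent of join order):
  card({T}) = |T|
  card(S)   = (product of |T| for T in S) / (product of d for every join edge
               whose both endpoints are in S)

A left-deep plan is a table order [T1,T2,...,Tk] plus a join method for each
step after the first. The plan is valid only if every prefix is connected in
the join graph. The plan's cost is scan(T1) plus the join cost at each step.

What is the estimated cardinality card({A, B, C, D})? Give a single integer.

40000

Tables in S: A(80), B(500), C(120), D(100)
Edges inside S: A-D(d=100), D-B(d=20), B-C(d=6)
numerator = 80 * 500 * 120 * 100 = 480000000
denominator = 100 * 20 * 6 = 12000
card(S) = 480000000 / 12000 = 40000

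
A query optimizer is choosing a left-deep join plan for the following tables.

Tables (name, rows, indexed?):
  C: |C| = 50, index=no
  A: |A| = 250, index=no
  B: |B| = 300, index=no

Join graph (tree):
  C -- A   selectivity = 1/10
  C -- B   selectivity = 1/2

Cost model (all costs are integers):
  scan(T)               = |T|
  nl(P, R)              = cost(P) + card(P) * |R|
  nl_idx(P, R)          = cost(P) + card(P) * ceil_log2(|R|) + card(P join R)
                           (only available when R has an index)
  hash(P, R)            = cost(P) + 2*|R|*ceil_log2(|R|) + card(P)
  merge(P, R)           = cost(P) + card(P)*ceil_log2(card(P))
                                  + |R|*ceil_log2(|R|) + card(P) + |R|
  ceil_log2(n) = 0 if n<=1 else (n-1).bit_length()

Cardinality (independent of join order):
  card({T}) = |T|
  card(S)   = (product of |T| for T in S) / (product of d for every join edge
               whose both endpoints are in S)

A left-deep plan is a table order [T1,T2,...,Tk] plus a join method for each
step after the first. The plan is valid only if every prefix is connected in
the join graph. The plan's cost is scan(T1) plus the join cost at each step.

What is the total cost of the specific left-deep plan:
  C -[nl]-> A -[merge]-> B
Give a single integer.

30550

step 1: scan C: cost=50, card=50
step 2: join A via nl
    card(P join A) = 50*250/(10) = 1250
    cost = 50 + 50*250 = 12550
step 3: join B via merge
    card(P join B) = 1250*300/(2) = 187500
    cost = 12550 + 1250*11 + 300*9 + 1250 + 300 = 30550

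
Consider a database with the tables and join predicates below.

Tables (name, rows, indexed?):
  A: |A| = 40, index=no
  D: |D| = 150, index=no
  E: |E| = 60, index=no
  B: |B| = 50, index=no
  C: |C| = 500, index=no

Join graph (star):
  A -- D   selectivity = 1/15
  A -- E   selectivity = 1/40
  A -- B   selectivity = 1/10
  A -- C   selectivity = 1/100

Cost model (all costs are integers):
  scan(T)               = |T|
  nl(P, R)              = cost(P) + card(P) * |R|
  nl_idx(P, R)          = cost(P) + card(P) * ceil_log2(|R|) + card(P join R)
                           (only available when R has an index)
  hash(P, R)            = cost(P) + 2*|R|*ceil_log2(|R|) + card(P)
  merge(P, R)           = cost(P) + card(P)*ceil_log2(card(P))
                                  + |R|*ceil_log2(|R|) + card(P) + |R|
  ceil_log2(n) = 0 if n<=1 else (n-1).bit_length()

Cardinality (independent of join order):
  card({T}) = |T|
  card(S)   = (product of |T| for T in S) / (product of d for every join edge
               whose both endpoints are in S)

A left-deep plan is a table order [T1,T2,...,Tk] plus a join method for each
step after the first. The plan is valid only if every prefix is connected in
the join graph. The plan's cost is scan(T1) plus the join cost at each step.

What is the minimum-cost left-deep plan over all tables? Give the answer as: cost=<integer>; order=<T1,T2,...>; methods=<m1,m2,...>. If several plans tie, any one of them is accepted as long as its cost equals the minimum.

Selinger DP (subsets sized 1..n):
  {A}: scan cost=40, card=40
  {D}: scan cost=150, card=150
  {E}: scan cost=60, card=60
  {B}: scan cost=50, card=50
  {C}: scan cost=500, card=500
  {AD}: card=400; try (A,hash)→780, (D,merge)→1670, (A,merge)→1780, (D,hash)→2480, (D,nl)→6040, (A,nl)→6150; best=780 via (A,hash)
  {AE}: card=60; try (A,hash)→600, (E,merge)→740, (A,merge)→760, (E,hash)→800, (E,nl)→2440, (A,nl)→2460; best=600 via (A,hash)
  {AB}: card=200; try (A,hash)→580, (B,merge)→670, (B,hash)→680, (A,merge)→680, (B,nl)→2040, (A,nl)→2050; best=580 via (A,hash)
  {AC}: card=200; try (A,hash)→1480, (C,merge)→5320, (A,merge)→5780, (C,hash)→9080, (C,nl)→20040, (A,nl)→20500; best=1480 via (A,hash)
  {ADE}: card=600; try (E,hash)→1900, (D,merge)→2370, (D,hash)→3060, (E,merge)→5200, (D,nl)→9600, (E,nl)→24780; best=1900 via (E,hash)
  {ABD}: card=2000; try (B,hash)→1780, (D,hash)→3180, (D,merge)→3730, (B,merge)→5130, (B,nl)→20780, (D,nl)→30580; best=1780 via (B,hash)
  {ACD}: card=2000; try (D,hash)→4080, (D,merge)→4630, (C,merge)→9780, (C,hash)→10180, (D,nl)→31480, (C,nl)→200780; best=4080 via (D,hash)
  {ABE}: card=300; try (B,hash)→1260, (B,merge)→1370, (E,hash)→1500, (E,merge)→2800, (B,nl)→3600, (E,nl)→12580; best=1260 via (B,hash)
  {ACE}: card=300; try (E,hash)→2400, (E,merge)→3700, (C,merge)→6020, (C,hash)→9660, (E,nl)→13480, (C,nl)→30600; best=2400 via (E,hash)
  {ABC}: card=1000; try (B,hash)→2280, (B,merge)→3630, (C,merge)→7380, (C,hash)→9780, (B,nl)→11480, (C,nl)→100580; best=2280 via (B,hash)
  {ABDE}: card=3000; try (B,hash)→3100, (D,hash)→3960, (E,hash)→4500, (D,merge)→5610, (B,merge)→8850, (E,merge)→26200 …(+3); best=3100 via (B,hash)
  {ACDE}: card=3000; try (D,hash)→5100, (D,merge)→6750, (E,hash)→6800, (C,hash)→11500, (C,merge)→13500, (E,merge)→28500 …(+3); best=5100 via (D,hash)
  {ABCD}: card=10000; try (D,hash)→5680, (B,hash)→6680, (C,hash)→12780, (D,merge)→14630, (B,merge)→28430, (C,merge)→30780 …(+3); best=5680 via (D,hash)
  {ABCE}: card=1500; try (B,hash)→3300, (E,hash)→4000, (B,merge)→5750, (C,merge)→9260, (C,hash)→10560, (E,merge)→13700 …(+3); best=3300 via (B,hash)
  {ABCDE}: card=15000; try (D,hash)→7200, (B,hash)→8700, (C,hash)→15100, (E,hash)→16400, (D,merge)→22650, (B,merge)→44450 …(+6); best=7200 via (D,hash)

cost=7200; order=C,A,E,B,D; methods=hash,hash,hash,hash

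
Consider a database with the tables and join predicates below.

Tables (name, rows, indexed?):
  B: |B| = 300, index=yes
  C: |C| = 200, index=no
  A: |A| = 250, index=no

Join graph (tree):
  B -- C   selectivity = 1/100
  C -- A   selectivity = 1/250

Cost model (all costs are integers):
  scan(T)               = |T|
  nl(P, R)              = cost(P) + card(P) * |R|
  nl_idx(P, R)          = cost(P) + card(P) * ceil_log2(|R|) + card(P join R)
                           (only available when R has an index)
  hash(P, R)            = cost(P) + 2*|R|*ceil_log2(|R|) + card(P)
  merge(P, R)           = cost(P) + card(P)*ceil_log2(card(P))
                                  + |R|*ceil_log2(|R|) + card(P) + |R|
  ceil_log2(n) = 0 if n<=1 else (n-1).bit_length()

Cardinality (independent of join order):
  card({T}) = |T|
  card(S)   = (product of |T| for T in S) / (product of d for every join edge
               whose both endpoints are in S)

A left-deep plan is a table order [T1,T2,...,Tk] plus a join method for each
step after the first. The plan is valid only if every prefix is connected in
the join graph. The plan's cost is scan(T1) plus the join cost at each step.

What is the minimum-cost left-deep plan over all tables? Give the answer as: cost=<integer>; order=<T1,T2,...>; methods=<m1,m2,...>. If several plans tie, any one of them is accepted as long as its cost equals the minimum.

cost=6100; order=A,C,B; methods=hash,nl_idx

Selinger DP (subsets sized 1..n):
  {B}: scan cost=300, card=300
  {C}: scan cost=200, card=200
  {A}: scan cost=250, card=250
  {BC}: card=600; try (B,nl_idx)→2600, (C,hash)→3800, (B,merge)→5000, (C,merge)→5100, (B,hash)→5800, (B,nl)→60200 …(+1); best=2600 via (B,nl_idx)
  {AC}: card=200; try (C,hash)→3700, (A,merge)→4250, (C,merge)→4300, (A,hash)→4400, (A,nl)→50200, (C,nl)→50250; best=3700 via (C,hash)
  {ABC}: card=600; try (B,nl_idx)→6100, (A,hash)→7200, (B,merge)→8500, (B,hash)→9300, (A,merge)→11450, (B,nl)→63700 …(+1); best=6100 via (B,nl_idx)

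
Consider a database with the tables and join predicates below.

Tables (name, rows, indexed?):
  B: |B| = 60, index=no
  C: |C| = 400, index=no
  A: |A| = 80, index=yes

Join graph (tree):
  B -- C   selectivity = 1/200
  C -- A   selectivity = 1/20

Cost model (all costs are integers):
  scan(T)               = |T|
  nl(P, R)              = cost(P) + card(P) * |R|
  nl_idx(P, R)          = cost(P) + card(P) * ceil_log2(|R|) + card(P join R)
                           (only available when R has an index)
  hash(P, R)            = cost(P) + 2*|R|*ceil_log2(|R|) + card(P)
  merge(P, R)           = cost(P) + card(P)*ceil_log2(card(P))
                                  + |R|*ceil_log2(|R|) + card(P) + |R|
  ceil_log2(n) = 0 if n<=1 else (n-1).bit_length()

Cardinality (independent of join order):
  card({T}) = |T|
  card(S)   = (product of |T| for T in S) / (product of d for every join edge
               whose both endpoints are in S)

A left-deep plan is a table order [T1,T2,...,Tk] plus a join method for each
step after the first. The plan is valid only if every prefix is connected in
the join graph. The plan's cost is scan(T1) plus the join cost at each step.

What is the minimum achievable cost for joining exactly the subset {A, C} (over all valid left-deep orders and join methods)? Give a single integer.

1920

Selinger DP over subsets of {A,C}:
  {C}: scan cost=400, card=400
  {A}: scan cost=80, card=80
  {AC}: card=1600; try (A,hash)→1920, (C,merge)→4720, (A,nl_idx)→4800, (A,merge)→5040, (C,hash)→7360, (C,nl)→32080 …(+1); best=1920 via (A,hash)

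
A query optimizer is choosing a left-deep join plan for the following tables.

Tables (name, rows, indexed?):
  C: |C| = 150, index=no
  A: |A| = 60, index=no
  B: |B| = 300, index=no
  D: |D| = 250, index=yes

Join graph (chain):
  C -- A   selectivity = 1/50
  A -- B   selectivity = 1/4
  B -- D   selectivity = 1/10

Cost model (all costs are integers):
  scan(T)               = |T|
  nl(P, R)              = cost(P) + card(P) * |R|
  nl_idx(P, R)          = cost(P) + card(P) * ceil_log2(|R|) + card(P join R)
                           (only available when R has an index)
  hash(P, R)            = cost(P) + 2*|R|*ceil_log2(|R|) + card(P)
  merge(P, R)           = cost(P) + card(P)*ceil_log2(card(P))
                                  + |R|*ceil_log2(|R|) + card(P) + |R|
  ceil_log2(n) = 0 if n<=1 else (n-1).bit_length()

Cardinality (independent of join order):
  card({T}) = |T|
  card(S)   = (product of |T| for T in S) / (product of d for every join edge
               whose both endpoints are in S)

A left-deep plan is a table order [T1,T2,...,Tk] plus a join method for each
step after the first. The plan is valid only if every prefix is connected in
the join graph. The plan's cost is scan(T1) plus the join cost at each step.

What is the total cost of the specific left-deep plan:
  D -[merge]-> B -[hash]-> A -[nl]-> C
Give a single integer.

step 1: scan D: cost=250, card=250
step 2: join B via merge
    card(P join B) = 250*300/(10) = 7500
    cost = 250 + 250*8 + 300*9 + 250 + 300 = 5500
step 3: join A via hash
    card(P join A) = 7500*60/(4) = 112500
    cost = 5500 + 2*60*6 + 7500 = 13720
step 4: join C via nl
    card(P join C) = 112500*150/(50) = 337500
    cost = 13720 + 112500*150 = 16888720

16888720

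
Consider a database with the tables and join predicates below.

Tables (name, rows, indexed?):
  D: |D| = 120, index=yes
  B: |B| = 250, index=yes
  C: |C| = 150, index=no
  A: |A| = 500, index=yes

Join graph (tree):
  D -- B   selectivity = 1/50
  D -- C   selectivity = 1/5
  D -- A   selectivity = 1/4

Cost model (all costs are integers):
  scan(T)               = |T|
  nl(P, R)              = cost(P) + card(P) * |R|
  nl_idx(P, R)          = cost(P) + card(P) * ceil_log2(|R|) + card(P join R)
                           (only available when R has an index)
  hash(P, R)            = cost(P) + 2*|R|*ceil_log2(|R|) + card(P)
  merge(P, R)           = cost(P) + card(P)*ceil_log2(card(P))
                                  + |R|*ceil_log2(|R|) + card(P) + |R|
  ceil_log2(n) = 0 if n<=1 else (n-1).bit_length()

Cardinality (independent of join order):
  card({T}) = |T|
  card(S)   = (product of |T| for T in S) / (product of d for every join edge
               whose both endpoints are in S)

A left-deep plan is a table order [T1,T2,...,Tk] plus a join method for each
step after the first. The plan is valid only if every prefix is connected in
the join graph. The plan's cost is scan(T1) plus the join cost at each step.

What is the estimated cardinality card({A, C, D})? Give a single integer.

Tables in S: A(500), C(150), D(120)
Edges inside S: D-C(d=5), D-A(d=4)
numerator = 500 * 150 * 120 = 9000000
denominator = 5 * 4 = 20
card(S) = 9000000 / 20 = 450000

450000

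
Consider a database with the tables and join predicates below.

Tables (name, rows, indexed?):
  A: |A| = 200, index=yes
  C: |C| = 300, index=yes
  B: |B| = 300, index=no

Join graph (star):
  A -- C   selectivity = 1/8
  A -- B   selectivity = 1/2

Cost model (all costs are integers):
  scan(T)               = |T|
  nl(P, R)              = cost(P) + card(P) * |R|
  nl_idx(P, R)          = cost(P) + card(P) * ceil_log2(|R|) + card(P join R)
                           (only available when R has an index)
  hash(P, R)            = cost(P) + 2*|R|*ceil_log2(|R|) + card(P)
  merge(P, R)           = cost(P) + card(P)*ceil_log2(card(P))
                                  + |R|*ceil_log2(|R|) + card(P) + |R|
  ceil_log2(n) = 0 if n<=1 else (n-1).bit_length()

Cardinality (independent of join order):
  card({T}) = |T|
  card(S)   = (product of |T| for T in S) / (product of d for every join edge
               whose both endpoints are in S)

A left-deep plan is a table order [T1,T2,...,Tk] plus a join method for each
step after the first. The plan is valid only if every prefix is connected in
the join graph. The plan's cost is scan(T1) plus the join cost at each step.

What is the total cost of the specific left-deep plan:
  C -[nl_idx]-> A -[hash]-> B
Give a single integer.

step 1: scan C: cost=300, card=300
step 2: join A via nl_idx
    card(P join A) = 300*200/(8) = 7500
    cost = 300 + 300*8 + 7500 = 10200
step 3: join B via hash
    card(P join B) = 7500*300/(2) = 1125000
    cost = 10200 + 2*300*9 + 7500 = 23100

23100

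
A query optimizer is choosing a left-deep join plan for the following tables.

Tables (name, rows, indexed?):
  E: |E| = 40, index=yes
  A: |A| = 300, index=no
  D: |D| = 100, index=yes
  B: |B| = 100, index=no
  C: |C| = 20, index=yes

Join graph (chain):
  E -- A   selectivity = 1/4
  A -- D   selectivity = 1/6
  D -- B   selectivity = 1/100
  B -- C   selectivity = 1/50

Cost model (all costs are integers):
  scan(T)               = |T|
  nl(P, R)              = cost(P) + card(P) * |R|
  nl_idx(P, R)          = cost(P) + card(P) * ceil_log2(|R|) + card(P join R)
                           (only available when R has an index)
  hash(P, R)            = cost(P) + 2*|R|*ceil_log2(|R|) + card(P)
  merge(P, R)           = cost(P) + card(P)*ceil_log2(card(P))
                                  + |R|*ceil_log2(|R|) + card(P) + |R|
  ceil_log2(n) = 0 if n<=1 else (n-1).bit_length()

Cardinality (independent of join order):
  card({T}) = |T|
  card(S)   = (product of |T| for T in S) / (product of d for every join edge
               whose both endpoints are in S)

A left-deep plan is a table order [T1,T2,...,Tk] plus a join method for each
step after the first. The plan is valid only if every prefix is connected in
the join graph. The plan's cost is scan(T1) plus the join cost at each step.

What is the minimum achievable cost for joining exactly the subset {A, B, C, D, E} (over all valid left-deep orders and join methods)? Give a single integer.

Selinger DP over subsets of {A,B,C,D,E}:
  {E}: scan cost=40, card=40
  {A}: scan cost=300, card=300
  {D}: scan cost=100, card=100
  {B}: scan cost=100, card=100
  {C}: scan cost=20, card=20
  {AE}: card=3000; try (E,hash)→1080, (A,merge)→3320, (E,merge)→3580, (E,nl_idx)→5100, (A,hash)→5480, (A,nl)→12040 …(+1); best=1080 via (E,hash)
  {AD}: card=5000; try (D,hash)→2000, (A,merge)→3900, (D,merge)→4100, (A,hash)→5600, (D,nl_idx)→7400, (A,nl)→30100 …(+1); best=2000 via (D,hash)
  {BD}: card=100; try (D,nl_idx)→900, (D,hash)→1600, (B,hash)→1600, (D,merge)→1700, (B,merge)→1700, (D,nl)→10100 …(+1); best=900 via (D,nl_idx)
  {BC}: card=40; try (C,hash)→400, (C,nl_idx)→640, (B,merge)→940, (C,merge)→1020, (B,hash)→1440, (B,nl)→2020 …(+1); best=400 via (C,hash)
  {ADE}: card=50000; try (D,hash)→5480, (E,hash)→7480, (D,merge)→40880, (D,nl_idx)→72080, (E,merge)→72280, (E,nl_idx)→82000 …(+2); best=5480 via (D,hash)
  {ABD}: card=5000; try (A,merge)→4700, (A,hash)→6400, (B,hash)→8400, (A,nl)→30900, (B,merge)→72800, (B,nl)→502000; best=4700 via (A,merge)
  {BCD}: card=40; try (D,nl_idx)→720, (C,hash)→1200, (C,nl_idx)→1440, (D,merge)→1480, (C,merge)→1820, (D,hash)→1840 …(+2); best=720 via (D,nl_idx)
  {ABDE}: card=50000; try (E,hash)→10180, (B,hash)→56880, (E,merge)→74980, (E,nl_idx)→84700, (E,nl)→204700, (B,merge)→856280 …(+1); best=10180 via (E,hash)
  {ABCD}: card=2000; try (A,merge)→4000, (A,hash)→6160, (C,hash)→9900, (A,nl)→12720, (C,nl_idx)→31700, (C,merge)→74820 …(+1); best=4000 via (A,merge)
  {ABCDE}: card=20000; try (E,hash)→6480, (E,merge)→28280, (E,nl_idx)→36000, (C,hash)→60380, (E,nl)→84000, (C,nl_idx)→280180 …(+2); best=6480 via (E,hash)

6480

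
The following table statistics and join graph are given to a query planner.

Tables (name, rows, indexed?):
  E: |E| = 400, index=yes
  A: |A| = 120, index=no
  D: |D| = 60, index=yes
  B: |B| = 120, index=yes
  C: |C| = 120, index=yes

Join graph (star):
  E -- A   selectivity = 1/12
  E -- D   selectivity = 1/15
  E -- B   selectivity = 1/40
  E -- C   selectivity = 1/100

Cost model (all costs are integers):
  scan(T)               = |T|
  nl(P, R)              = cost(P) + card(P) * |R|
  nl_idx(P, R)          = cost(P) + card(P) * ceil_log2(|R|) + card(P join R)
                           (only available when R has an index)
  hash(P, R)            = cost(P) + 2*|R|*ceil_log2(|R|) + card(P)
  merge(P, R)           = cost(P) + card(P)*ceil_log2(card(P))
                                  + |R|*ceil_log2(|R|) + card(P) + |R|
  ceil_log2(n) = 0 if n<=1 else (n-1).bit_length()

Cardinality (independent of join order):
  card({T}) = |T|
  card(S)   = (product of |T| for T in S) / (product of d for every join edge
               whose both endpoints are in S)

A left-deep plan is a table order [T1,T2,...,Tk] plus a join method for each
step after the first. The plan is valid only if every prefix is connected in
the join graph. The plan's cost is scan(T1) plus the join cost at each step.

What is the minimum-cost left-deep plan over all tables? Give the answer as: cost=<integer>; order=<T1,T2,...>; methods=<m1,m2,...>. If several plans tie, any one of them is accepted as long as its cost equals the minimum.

cost=13440; order=C,E,B,D,A; methods=nl_idx,hash,hash,hash

Selinger DP (subsets sized 1..n):
  {E}: scan cost=400, card=400
  {A}: scan cost=120, card=120
  {D}: scan cost=60, card=60
  {B}: scan cost=120, card=120
  {C}: scan cost=120, card=120
  {AE}: card=4000; try (A,hash)→2480, (E,merge)→5080, (E,nl_idx)→5200, (A,merge)→5360, (E,hash)→7440, (E,nl)→48120 …(+1); best=2480 via (A,hash)
  {DE}: card=1600; try (D,hash)→1520, (E,nl_idx)→2200, (D,nl_idx)→4400, (E,merge)→4480, (D,merge)→4820, (E,hash)→7320 …(+2); best=1520 via (D,hash)
  {BE}: card=1200; try (E,nl_idx)→2400, (B,hash)→2480, (B,nl_idx)→4400, (E,merge)→5080, (B,merge)→5360, (E,hash)→7440 …(+2); best=2400 via (E,nl_idx)
  {CE}: card=480; try (E,nl_idx)→1680, (C,hash)→2480, (C,nl_idx)→3680, (E,merge)→5080, (C,merge)→5360, (E,hash)→7440 …(+2); best=1680 via (E,nl_idx)
  {ADE}: card=16000; try (A,hash)→4800, (D,hash)→7200, (A,merge)→21680, (D,nl_idx)→42480, (D,merge)→54900, (A,nl)→193520 …(+1); best=4800 via (A,hash)
  {ABE}: card=12000; try (A,hash)→5280, (B,hash)→8160, (A,merge)→17760, (B,nl_idx)→42480, (B,merge)→55440, (A,nl)→146400 …(+1); best=5280 via (A,hash)
  {ACE}: card=4800; try (A,hash)→3840, (A,merge)→7440, (C,hash)→8160, (C,nl_idx)→35280, (C,merge)→55440, (A,nl)→59280 …(+1); best=3840 via (A,hash)
  {BDE}: card=4800; try (D,hash)→4320, (B,hash)→4800, (D,nl_idx)→14400, (D,merge)→17220, (B,nl_idx)→17520, (B,merge)→21680 …(+2); best=4320 via (D,hash)
  {CDE}: card=1920; try (D,hash)→2880, (C,hash)→4800, (D,nl_idx)→6480, (D,merge)→6900, (C,nl_idx)→14640, (C,merge)→21680 …(+2); best=2880 via (D,hash)
  {BCE}: card=1440; try (B,hash)→3840, (C,hash)→5280, (B,nl_idx)→6480, (B,merge)→7440, (C,nl_idx)→12240, (C,merge)→17760 …(+2); best=3840 via (B,hash)
  {ABDE}: card=48000; try (A,hash)→10800, (D,hash)→18000, (B,hash)→22480, (A,merge)→72480, (D,nl_idx)→125280, (B,nl_idx)→164800 …(+5); best=10800 via (A,hash)
  {ACDE}: card=19200; try (A,hash)→6480, (D,hash)→9360, (C,hash)→22480, (A,merge)→26880, (D,nl_idx)→51840, (D,merge)→71460 …(+5); best=6480 via (A,hash)
  {ABCE}: card=14400; try (A,hash)→6960, (B,hash)→10320, (C,hash)→18960, (A,merge)→22080, (B,nl_idx)→51840, (B,merge)→72000 …(+5); best=6960 via (A,hash)
  {BCDE}: card=5760; try (D,hash)→6000, (B,hash)→6480, (C,hash)→10800, (D,nl_idx)→18240, (D,merge)→21540, (B,nl_idx)→22080 …(+6); best=6000 via (D,hash)
  {ABCDE}: card=57600; try (A,hash)→13440, (D,hash)→22080, (B,hash)→27360, (C,hash)→60480, (A,merge)→87600, (D,nl_idx)→150960 …(+9); best=13440 via (A,hash)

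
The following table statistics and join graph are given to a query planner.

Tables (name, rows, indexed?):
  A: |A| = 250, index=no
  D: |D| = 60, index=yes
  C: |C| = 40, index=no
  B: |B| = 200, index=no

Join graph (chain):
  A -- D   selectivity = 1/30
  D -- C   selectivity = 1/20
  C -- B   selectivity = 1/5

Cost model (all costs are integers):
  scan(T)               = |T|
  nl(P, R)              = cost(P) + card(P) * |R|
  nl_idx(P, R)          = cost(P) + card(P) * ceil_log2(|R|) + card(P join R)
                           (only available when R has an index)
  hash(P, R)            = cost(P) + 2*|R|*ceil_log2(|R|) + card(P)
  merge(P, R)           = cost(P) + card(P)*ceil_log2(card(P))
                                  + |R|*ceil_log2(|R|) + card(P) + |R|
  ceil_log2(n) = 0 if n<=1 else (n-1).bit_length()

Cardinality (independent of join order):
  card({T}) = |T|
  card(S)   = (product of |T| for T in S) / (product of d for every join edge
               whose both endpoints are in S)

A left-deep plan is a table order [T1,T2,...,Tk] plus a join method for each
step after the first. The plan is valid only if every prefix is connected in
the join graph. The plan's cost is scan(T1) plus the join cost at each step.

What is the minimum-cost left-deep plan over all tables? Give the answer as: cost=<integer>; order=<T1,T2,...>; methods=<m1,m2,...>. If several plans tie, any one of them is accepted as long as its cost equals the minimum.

Selinger DP (subsets sized 1..n):
  {A}: scan cost=250, card=250
  {D}: scan cost=60, card=60
  {C}: scan cost=40, card=40
  {B}: scan cost=200, card=200
  {AD}: card=500; try (D,hash)→1220, (D,nl_idx)→2250, (A,merge)→2730, (D,merge)→2920, (A,hash)→4120, (A,nl)→15060 …(+1); best=1220 via (D,hash)
  {CD}: card=120; try (D,nl_idx)→400, (C,hash)→600, (D,merge)→740, (C,merge)→760, (D,hash)→800, (D,nl)→2440 …(+1); best=400 via (D,nl_idx)
  {BC}: card=1600; try (C,hash)→880, (B,merge)→2120, (C,merge)→2280, (B,hash)→3280, (B,nl)→8040, (C,nl)→8200; best=880 via (C,hash)
  {ACD}: card=1000; try (C,hash)→2200, (A,merge)→3610, (A,hash)→4520, (C,merge)→6500, (C,nl)→21220, (A,nl)→30400; best=2200 via (C,hash)
  {BCD}: card=4800; try (B,merge)→3160, (D,hash)→3200, (B,hash)→3720, (D,nl_idx)→15280, (D,merge)→20500, (B,nl)→24400 …(+1); best=3160 via (B,merge)
  {ABCD}: card=40000; try (B,hash)→6400, (A,hash)→11960, (B,merge)→15000, (A,merge)→72610, (B,nl)→202200, (A,nl)→1203160; best=6400 via (B,hash)

cost=6400; order=A,D,C,B; methods=hash,hash,hash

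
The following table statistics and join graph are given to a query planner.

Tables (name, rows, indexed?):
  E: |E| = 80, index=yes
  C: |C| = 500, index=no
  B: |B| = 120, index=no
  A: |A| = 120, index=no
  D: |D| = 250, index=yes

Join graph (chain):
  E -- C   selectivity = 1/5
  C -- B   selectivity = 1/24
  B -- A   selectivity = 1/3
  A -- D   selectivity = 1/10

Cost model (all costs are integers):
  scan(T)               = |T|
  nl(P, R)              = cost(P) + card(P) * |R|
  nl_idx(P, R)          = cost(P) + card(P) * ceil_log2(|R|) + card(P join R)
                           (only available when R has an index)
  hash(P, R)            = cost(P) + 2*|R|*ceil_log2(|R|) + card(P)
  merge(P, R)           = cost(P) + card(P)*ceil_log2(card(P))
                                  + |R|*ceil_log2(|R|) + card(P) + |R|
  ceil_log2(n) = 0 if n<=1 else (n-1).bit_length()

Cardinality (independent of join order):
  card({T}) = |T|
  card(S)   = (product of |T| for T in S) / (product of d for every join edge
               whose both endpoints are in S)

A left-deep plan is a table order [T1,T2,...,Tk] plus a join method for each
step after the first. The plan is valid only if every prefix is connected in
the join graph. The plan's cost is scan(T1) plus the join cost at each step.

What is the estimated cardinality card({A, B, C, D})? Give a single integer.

Tables in S: A(120), B(120), C(500), D(250)
Edges inside S: C-B(d=24), B-A(d=3), A-D(d=10)
numerator = 120 * 120 * 500 * 250 = 1800000000
denominator = 24 * 3 * 10 = 720
card(S) = 1800000000 / 720 = 2500000

2500000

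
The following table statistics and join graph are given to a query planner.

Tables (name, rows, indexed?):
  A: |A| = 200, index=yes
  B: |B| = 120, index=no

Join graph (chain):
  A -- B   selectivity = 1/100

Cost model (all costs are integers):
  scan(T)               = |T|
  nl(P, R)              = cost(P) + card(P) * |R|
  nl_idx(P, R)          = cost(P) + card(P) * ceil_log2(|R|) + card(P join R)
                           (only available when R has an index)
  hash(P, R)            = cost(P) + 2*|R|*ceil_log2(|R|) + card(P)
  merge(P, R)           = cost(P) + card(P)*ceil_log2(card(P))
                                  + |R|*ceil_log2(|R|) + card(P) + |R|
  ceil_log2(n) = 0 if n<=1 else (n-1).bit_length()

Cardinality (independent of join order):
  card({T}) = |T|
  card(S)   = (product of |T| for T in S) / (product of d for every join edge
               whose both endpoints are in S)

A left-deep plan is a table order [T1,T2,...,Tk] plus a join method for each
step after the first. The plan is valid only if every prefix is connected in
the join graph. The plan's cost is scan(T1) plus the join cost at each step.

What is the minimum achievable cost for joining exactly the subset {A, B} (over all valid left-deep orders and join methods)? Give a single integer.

Selinger DP over subsets of {A,B}:
  {A}: scan cost=200, card=200
  {B}: scan cost=120, card=120
  {AB}: card=240; try (A,nl_idx)→1320, (B,hash)→2080, (A,merge)→2880, (B,merge)→2960, (A,hash)→3440, (A,nl)→24120 …(+1); best=1320 via (A,nl_idx)

1320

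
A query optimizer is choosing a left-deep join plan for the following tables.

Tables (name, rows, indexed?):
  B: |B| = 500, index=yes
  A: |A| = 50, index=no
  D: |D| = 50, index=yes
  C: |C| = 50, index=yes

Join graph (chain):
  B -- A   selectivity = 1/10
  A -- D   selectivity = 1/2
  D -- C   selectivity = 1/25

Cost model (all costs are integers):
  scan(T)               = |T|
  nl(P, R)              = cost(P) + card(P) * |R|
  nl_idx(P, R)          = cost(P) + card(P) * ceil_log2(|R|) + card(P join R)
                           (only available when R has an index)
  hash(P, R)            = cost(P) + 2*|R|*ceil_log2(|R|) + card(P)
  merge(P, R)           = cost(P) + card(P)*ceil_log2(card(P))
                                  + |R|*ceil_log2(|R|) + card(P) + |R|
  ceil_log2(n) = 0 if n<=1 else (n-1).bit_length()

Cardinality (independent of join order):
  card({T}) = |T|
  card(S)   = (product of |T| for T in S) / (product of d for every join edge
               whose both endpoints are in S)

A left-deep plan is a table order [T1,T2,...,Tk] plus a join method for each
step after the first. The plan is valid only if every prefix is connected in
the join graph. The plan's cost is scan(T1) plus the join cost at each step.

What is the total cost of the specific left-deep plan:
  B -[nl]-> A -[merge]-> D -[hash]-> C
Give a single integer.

step 1: scan B: cost=500, card=500
step 2: join A via nl
    card(P join A) = 500*50/(10) = 2500
    cost = 500 + 500*50 = 25500
step 3: join D via merge
    card(P join D) = 2500*50/(2) = 62500
    cost = 25500 + 2500*12 + 50*6 + 2500 + 50 = 58350
step 4: join C via hash
    card(P join C) = 62500*50/(25) = 125000
    cost = 58350 + 2*50*6 + 62500 = 121450

121450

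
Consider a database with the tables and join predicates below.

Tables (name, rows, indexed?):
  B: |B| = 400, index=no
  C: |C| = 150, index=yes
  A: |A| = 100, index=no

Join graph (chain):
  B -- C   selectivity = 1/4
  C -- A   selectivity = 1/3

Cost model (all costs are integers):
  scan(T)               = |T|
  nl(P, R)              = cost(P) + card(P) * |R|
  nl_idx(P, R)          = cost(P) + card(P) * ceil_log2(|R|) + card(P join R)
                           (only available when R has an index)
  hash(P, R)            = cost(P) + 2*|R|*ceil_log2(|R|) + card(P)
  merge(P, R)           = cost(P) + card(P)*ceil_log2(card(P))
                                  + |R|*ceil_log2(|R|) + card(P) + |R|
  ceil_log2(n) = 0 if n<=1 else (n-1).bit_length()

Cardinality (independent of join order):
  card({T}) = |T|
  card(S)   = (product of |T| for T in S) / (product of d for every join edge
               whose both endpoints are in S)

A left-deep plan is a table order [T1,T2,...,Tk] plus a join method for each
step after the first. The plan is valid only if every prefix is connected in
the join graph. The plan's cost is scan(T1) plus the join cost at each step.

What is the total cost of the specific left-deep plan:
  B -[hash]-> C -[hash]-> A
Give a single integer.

step 1: scan B: cost=400, card=400
step 2: join C via hash
    card(P join C) = 400*150/(4) = 15000
    cost = 400 + 2*150*8 + 400 = 3200
step 3: join A via hash
    card(P join A) = 15000*100/(3) = 500000
    cost = 3200 + 2*100*7 + 15000 = 19600

19600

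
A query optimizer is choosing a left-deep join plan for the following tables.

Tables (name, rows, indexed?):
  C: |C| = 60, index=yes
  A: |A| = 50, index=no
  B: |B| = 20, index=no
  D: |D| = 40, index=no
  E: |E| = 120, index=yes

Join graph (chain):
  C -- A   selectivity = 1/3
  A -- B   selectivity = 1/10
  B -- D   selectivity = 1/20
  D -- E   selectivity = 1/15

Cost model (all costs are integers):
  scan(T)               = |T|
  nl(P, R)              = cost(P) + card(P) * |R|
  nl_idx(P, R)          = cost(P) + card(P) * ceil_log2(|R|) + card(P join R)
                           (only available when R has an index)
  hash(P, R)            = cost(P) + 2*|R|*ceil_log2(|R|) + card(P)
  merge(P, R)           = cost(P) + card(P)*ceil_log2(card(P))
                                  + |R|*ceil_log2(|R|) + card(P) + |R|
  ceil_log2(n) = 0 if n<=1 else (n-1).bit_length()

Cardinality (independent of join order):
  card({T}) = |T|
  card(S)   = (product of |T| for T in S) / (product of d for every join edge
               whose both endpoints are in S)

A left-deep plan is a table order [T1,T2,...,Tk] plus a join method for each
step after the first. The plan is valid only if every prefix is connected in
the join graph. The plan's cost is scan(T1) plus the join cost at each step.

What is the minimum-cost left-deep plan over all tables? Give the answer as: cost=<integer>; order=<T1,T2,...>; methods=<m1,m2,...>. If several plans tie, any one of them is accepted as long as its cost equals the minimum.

cost=4120; order=D,B,E,A,C; methods=hash,nl_idx,hash,hash

Selinger DP (subsets sized 1..n):
  {C}: scan cost=60, card=60
  {A}: scan cost=50, card=50
  {B}: scan cost=20, card=20
  {D}: scan cost=40, card=40
  {E}: scan cost=120, card=120
  {AC}: card=1000; try (A,hash)→720, (C,hash)→820, (C,merge)→820, (A,merge)→830, (C,nl_idx)→1350, (C,nl)→3050 …(+1); best=720 via (A,hash)
  {AB}: card=100; try (B,hash)→300, (A,merge)→490, (B,merge)→520, (A,hash)→640, (A,nl)→1020, (B,nl)→1050; best=300 via (B,hash)
  {BD}: card=40; try (B,hash)→280, (D,merge)→420, (B,merge)→440, (D,hash)→520, (D,nl)→820, (B,nl)→840; best=280 via (B,hash)
  {DE}: card=320; try (E,nl_idx)→640, (D,hash)→720, (E,merge)→1280, (D,merge)→1360, (E,hash)→1760, (E,nl)→4840 …(+1); best=640 via (E,nl_idx)
  {ABC}: card=2000; try (C,hash)→1120, (C,merge)→1520, (B,hash)→1920, (C,nl_idx)→2900, (C,nl)→6300, (B,merge)→11840 …(+1); best=1120 via (C,hash)
  {ABD}: card=200; try (D,hash)→880, (A,merge)→910, (A,hash)→920, (D,merge)→1380, (A,nl)→2280, (D,nl)→4300; best=880 via (D,hash)
  {BDE}: card=320; try (E,nl_idx)→880, (B,hash)→1160, (E,merge)→1520, (E,hash)→2000, (B,merge)→3960, (E,nl)→5080 …(+1); best=880 via (E,nl_idx)
  {ABCD}: card=4000; try (C,hash)→1800, (C,merge)→3100, (D,hash)→3600, (C,nl_idx)→6080, (C,nl)→12880, (D,merge)→25400 …(+1); best=1800 via (C,hash)
  {ABDE}: card=1600; try (A,hash)→1800, (E,hash)→2760, (E,merge)→3640, (E,nl_idx)→3880, (A,merge)→4430, (A,nl)→16880 …(+1); best=1800 via (A,hash)
  {ABCDE}: card=32000; try (C,hash)→4120, (E,hash)→7480, (C,merge)→21420, (C,nl_idx)→43400, (E,merge)→54760, (E,nl_idx)→61800 …(+2); best=4120 via (C,hash)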